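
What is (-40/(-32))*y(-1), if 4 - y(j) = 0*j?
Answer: 5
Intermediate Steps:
y(j) = 4 (y(j) = 4 - 0*j = 4 - 1*0 = 4 + 0 = 4)
(-40/(-32))*y(-1) = (-40/(-32))*4 = -1/32*(-40)*4 = (5/4)*4 = 5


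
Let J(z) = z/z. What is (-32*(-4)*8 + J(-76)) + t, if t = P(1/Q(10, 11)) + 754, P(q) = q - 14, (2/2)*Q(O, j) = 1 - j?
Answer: 17649/10 ≈ 1764.9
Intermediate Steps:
Q(O, j) = 1 - j
J(z) = 1
P(q) = -14 + q
t = 7399/10 (t = (-14 + 1/(1 - 1*11)) + 754 = (-14 + 1/(1 - 11)) + 754 = (-14 + 1/(-10)) + 754 = (-14 - ⅒) + 754 = -141/10 + 754 = 7399/10 ≈ 739.90)
(-32*(-4)*8 + J(-76)) + t = (-32*(-4)*8 + 1) + 7399/10 = (128*8 + 1) + 7399/10 = (1024 + 1) + 7399/10 = 1025 + 7399/10 = 17649/10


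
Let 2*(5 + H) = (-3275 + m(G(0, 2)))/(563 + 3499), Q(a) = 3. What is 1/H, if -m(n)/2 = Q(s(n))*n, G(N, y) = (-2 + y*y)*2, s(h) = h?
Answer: -8124/43919 ≈ -0.18498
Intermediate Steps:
G(N, y) = -4 + 2*y² (G(N, y) = (-2 + y²)*2 = -4 + 2*y²)
m(n) = -6*n
H = -43919/8124 (H = -5 + ((-3275 - 6*(-4 + 2*2²))/(563 + 3499))/2 = -5 + ((-3275 - 6*(-4 + 2*4))/4062)/2 = -5 + ((-3275 - 6*(-4 + 8))*(1/4062))/2 = -5 + ((-3275 - 6*4)*(1/4062))/2 = -5 + ((-3275 - 24)*(1/4062))/2 = -5 + (-3299*1/4062)/2 = -5 + (½)*(-3299/4062) = -5 - 3299/8124 = -43919/8124 ≈ -5.4061)
1/H = 1/(-43919/8124) = -8124/43919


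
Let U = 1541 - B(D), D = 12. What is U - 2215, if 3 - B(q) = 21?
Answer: -656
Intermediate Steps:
B(q) = -18 (B(q) = 3 - 1*21 = 3 - 21 = -18)
U = 1559 (U = 1541 - 1*(-18) = 1541 + 18 = 1559)
U - 2215 = 1559 - 2215 = -656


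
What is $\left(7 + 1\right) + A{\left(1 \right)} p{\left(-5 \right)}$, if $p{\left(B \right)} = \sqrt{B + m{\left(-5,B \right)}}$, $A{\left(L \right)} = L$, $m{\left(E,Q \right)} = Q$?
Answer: $8 + i \sqrt{10} \approx 8.0 + 3.1623 i$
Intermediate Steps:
$p{\left(B \right)} = \sqrt{2} \sqrt{B}$ ($p{\left(B \right)} = \sqrt{B + B} = \sqrt{2 B} = \sqrt{2} \sqrt{B}$)
$\left(7 + 1\right) + A{\left(1 \right)} p{\left(-5 \right)} = \left(7 + 1\right) + 1 \sqrt{2} \sqrt{-5} = 8 + 1 \sqrt{2} i \sqrt{5} = 8 + 1 i \sqrt{10} = 8 + i \sqrt{10}$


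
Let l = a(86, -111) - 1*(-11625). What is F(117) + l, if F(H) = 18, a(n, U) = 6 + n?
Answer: 11735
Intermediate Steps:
l = 11717 (l = (6 + 86) - 1*(-11625) = 92 + 11625 = 11717)
F(117) + l = 18 + 11717 = 11735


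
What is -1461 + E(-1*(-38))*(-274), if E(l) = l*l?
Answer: -397117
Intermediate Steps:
E(l) = l²
-1461 + E(-1*(-38))*(-274) = -1461 + (-1*(-38))²*(-274) = -1461 + 38²*(-274) = -1461 + 1444*(-274) = -1461 - 395656 = -397117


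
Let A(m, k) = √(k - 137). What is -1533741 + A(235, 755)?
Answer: -1533741 + √618 ≈ -1.5337e+6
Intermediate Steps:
A(m, k) = √(-137 + k)
-1533741 + A(235, 755) = -1533741 + √(-137 + 755) = -1533741 + √618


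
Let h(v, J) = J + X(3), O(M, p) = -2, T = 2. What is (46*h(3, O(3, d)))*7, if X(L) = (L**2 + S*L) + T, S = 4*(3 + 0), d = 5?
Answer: 14490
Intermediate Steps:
S = 12 (S = 4*3 = 12)
X(L) = 2 + L**2 + 12*L (X(L) = (L**2 + 12*L) + 2 = 2 + L**2 + 12*L)
h(v, J) = 47 + J (h(v, J) = J + (2 + 3**2 + 12*3) = J + (2 + 9 + 36) = J + 47 = 47 + J)
(46*h(3, O(3, d)))*7 = (46*(47 - 2))*7 = (46*45)*7 = 2070*7 = 14490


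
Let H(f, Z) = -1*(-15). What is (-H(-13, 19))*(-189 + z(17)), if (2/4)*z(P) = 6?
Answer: 2655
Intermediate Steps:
H(f, Z) = 15
z(P) = 12 (z(P) = 2*6 = 12)
(-H(-13, 19))*(-189 + z(17)) = (-1*15)*(-189 + 12) = -15*(-177) = 2655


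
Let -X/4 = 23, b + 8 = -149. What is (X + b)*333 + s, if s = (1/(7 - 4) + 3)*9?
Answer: -82887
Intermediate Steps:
b = -157 (b = -8 - 149 = -157)
X = -92 (X = -4*23 = -92)
s = 30 (s = (1/3 + 3)*9 = (10/3)*9 = 30)
(X + b)*333 + s = (-92 - 157)*333 + 30 = -249*333 + 30 = -82917 + 30 = -82887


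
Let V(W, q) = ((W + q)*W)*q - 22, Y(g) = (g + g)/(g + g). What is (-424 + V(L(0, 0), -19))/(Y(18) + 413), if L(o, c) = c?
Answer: -223/207 ≈ -1.0773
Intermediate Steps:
Y(g) = 1 (Y(g) = (2*g)/((2*g)) = (2*g)*(1/(2*g)) = 1)
V(W, q) = -22 + W*q*(W + q) (V(W, q) = (W*(W + q))*q - 22 = W*q*(W + q) - 22 = -22 + W*q*(W + q))
(-424 + V(L(0, 0), -19))/(Y(18) + 413) = (-424 + (-22 + 0*(-19)² - 19*0²))/(1 + 413) = (-424 + (-22 + 0*361 - 19*0))/414 = (-424 + (-22 + 0 + 0))/414 = (-424 - 22)/414 = (1/414)*(-446) = -223/207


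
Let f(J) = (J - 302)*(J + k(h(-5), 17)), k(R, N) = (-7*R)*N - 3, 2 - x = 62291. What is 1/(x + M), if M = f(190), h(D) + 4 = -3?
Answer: -1/176529 ≈ -5.6648e-6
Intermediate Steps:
x = -62289 (x = 2 - 1*62291 = 2 - 62291 = -62289)
h(D) = -7 (h(D) = -4 - 3 = -7)
k(R, N) = -3 - 7*N*R (k(R, N) = -7*N*R - 3 = -3 - 7*N*R)
f(J) = (-302 + J)*(830 + J) (f(J) = (J - 302)*(J + (-3 - 7*17*(-7))) = (-302 + J)*(J + (-3 + 833)) = (-302 + J)*(J + 830) = (-302 + J)*(830 + J))
M = -114240 (M = -250660 + 190² + 528*190 = -250660 + 36100 + 100320 = -114240)
1/(x + M) = 1/(-62289 - 114240) = 1/(-176529) = -1/176529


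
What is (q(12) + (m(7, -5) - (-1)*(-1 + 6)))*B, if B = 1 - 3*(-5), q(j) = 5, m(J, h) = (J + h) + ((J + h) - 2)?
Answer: 192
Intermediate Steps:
m(J, h) = -2 + 2*J + 2*h (m(J, h) = (J + h) + (-2 + J + h) = -2 + 2*J + 2*h)
B = 16 (B = 1 + 15 = 16)
(q(12) + (m(7, -5) - (-1)*(-1 + 6)))*B = (5 + ((-2 + 2*7 + 2*(-5)) - (-1)*(-1 + 6)))*16 = (5 + ((-2 + 14 - 10) - (-1)*5))*16 = (5 + (2 - 1*(-5)))*16 = (5 + (2 + 5))*16 = (5 + 7)*16 = 12*16 = 192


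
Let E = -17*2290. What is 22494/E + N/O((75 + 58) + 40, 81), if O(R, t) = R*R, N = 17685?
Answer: 7627062/582567985 ≈ 0.013092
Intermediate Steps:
O(R, t) = R**2
E = -38930
22494/E + N/O((75 + 58) + 40, 81) = 22494/(-38930) + 17685/(((75 + 58) + 40)**2) = 22494*(-1/38930) + 17685/((133 + 40)**2) = -11247/19465 + 17685/(173**2) = -11247/19465 + 17685/29929 = 7627062/582567985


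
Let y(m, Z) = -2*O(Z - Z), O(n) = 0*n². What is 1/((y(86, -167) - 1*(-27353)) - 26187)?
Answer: 1/1166 ≈ 0.00085763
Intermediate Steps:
O(n) = 0
y(m, Z) = 0 (y(m, Z) = -2*0 = 0)
1/((y(86, -167) - 1*(-27353)) - 26187) = 1/((0 - 1*(-27353)) - 26187) = 1/((0 + 27353) - 26187) = 1/(27353 - 26187) = 1/1166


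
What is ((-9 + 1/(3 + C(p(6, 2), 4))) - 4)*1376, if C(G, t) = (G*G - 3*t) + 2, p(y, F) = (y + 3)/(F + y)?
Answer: -6652960/367 ≈ -18128.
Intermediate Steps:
p(y, F) = (3 + y)/(F + y)
C(G, t) = 2 + G**2 - 3*t (C(G, t) = (G**2 - 3*t) + 2 = 2 + G**2 - 3*t)
((-9 + 1/(3 + C(p(6, 2), 4))) - 4)*1376 = ((-9 + 1/(3 + (2 + ((3 + 6)/(2 + 6))**2 - 3*4))) - 4)*1376 = ((-9 + 1/(3 + (2 + (9/8)**2 - 12))) - 4)*1376 = ((-9 + 1/(3 + (2 + 81/64 - 12))) - 4)*1376 = ((-9 + 1/(3 - 559/64)) - 4)*1376 = ((-9 + 1/(-367/64)) - 4)*1376 = ((-9 - 64/367) - 4)*1376 = (-3367/367 - 4)*1376 = -4835/367*1376 = -6652960/367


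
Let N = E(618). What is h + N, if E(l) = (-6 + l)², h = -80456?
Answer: 294088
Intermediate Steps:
N = 374544 (N = (-6 + 618)² = 612² = 374544)
h + N = -80456 + 374544 = 294088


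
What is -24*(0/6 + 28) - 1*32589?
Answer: -33261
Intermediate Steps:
-24*(0/6 + 28) - 1*32589 = -24*(0*(⅙) + 28) - 32589 = -24*(0 + 28) - 32589 = -24*28 - 32589 = -672 - 32589 = -33261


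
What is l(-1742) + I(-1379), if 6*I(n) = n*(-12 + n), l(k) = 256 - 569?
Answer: 1916311/6 ≈ 3.1939e+5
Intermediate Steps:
l(k) = -313
I(n) = n*(-12 + n)/6 (I(n) = (n*(-12 + n))/6 = n*(-12 + n)/6)
l(-1742) + I(-1379) = -313 + (⅙)*(-1379)*(-12 - 1379) = -313 + (⅙)*(-1379)*(-1391) = -313 + 1918189/6 = 1916311/6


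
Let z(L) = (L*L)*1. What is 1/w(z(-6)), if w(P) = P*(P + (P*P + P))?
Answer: 1/49248 ≈ 2.0305e-5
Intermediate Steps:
z(L) = L² (z(L) = L²*1 = L²)
w(P) = P*(P² + 2*P) (w(P) = P*(P + (P² + P)) = P*(P + (P + P²)) = P*(P² + 2*P))
1/w(z(-6)) = 1/(((-6)²)²*(2 + (-6)²)) = 1/(36²*(2 + 36)) = 1/(1296*38) = 1/49248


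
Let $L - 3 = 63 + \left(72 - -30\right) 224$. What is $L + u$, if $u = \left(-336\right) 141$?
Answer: $-24462$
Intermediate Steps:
$L = 22914$ ($L = 3 + \left(63 + \left(72 - -30\right) 224\right) = 3 + \left(63 + \left(72 + 30\right) 224\right) = 3 + \left(63 + 102 \cdot 224\right) = 3 + \left(63 + 22848\right) = 3 + 22911 = 22914$)
$u = -47376$
$L + u = 22914 - 47376 = -24462$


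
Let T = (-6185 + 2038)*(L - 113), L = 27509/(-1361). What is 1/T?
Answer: 1361/751859394 ≈ 1.8102e-6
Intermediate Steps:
L = -27509/1361 (L = 27509*(-1/1361) = -27509/1361 ≈ -20.212)
T = 751859394/1361 (T = (-6185 + 2038)*(-27509/1361 - 113) = -4147*(-181302/1361) = 751859394/1361 ≈ 5.5243e+5)
1/T = 1/(751859394/1361) = 1361/751859394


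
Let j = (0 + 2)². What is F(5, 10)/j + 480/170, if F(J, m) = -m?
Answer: 11/34 ≈ 0.32353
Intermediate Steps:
j = 4 (j = 2² = 4)
F(5, 10)/j + 480/170 = -1*10/4 + 480/170 = -10*¼ + 480*(1/170) = -5/2 + 48/17 = 11/34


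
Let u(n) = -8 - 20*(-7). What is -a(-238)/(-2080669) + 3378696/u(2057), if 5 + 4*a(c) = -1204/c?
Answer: 39836372156547/1556340412 ≈ 25596.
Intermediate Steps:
a(c) = -5/4 - 301/c (a(c) = -5/4 + (-1204/c)/4 = -5/4 - 301/c)
u(n) = 132 (u(n) = -8 + 140 = 132)
-a(-238)/(-2080669) + 3378696/u(2057) = -(-5/4 - 301/(-238))/(-2080669) + 3378696/132 = -(-5/4 - 301*(-1/238))*(-1/2080669) + 3378696*(1/132) = -(-5/4 + 43/34)*(-1/2080669) + 281558/11 = -1*1/68*(-1/2080669) + 281558/11 = -1/68*(-1/2080669) + 281558/11 = 1/141485492 + 281558/11 = 39836372156547/1556340412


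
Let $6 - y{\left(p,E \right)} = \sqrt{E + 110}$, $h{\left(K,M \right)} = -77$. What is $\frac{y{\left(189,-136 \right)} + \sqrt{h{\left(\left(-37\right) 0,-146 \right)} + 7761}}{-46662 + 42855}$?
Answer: $- \frac{2}{1269} - \frac{2 \sqrt{1921}}{3807} + \frac{i \sqrt{26}}{3807} \approx -0.024602 + 0.0013394 i$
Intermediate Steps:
$y{\left(p,E \right)} = 6 - \sqrt{110 + E}$ ($y{\left(p,E \right)} = 6 - \sqrt{E + 110} = 6 - \sqrt{110 + E}$)
$\frac{y{\left(189,-136 \right)} + \sqrt{h{\left(\left(-37\right) 0,-146 \right)} + 7761}}{-46662 + 42855} = \frac{\left(6 - \sqrt{110 - 136}\right) + \sqrt{-77 + 7761}}{-46662 + 42855} = \frac{\left(6 - \sqrt{-26}\right) + \sqrt{7684}}{-3807} = \left(\left(6 - i \sqrt{26}\right) + 2 \sqrt{1921}\right) \left(- \frac{1}{3807}\right) = \left(6 + 2 \sqrt{1921} - i \sqrt{26}\right) \left(- \frac{1}{3807}\right) = - \frac{2}{1269} - \frac{2 \sqrt{1921}}{3807} + \frac{i \sqrt{26}}{3807}$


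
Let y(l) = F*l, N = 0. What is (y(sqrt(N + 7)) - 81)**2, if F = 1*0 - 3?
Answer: 6624 + 486*sqrt(7) ≈ 7909.8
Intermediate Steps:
F = -3 (F = 0 - 3 = -3)
y(l) = -3*l
(y(sqrt(N + 7)) - 81)**2 = (-3*sqrt(0 + 7) - 81)**2 = (-3*sqrt(7) - 81)**2 = (-81 - 3*sqrt(7))**2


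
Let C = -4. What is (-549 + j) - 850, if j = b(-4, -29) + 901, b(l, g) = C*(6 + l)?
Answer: -506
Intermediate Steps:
b(l, g) = -24 - 4*l (b(l, g) = -4*(6 + l) = -24 - 4*l)
j = 893 (j = (-24 - 4*(-4)) + 901 = (-24 + 16) + 901 = -8 + 901 = 893)
(-549 + j) - 850 = (-549 + 893) - 850 = 344 - 850 = -506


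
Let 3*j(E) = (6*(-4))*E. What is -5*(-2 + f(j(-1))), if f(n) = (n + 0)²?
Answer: -310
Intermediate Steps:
j(E) = -8*E (j(E) = ((6*(-4))*E)/3 = (-24*E)/3 = -8*E)
f(n) = n²
-5*(-2 + f(j(-1))) = -5*(-2 + (-8*(-1))²) = -5*(-2 + 8²) = -5*(-2 + 64) = -5*62 = -310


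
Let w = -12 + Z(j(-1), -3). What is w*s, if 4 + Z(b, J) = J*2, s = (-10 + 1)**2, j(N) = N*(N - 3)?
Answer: -1782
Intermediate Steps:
j(N) = N*(-3 + N)
s = 81 (s = (-9)**2 = 81)
Z(b, J) = -4 + 2*J (Z(b, J) = -4 + J*2 = -4 + 2*J)
w = -22 (w = -12 + (-4 + 2*(-3)) = -12 + (-4 - 6) = -12 - 10 = -22)
w*s = -22*81 = -1782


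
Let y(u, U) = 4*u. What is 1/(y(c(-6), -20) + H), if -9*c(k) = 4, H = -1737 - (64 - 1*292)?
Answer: -9/13597 ≈ -0.00066191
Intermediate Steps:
H = -1509 (H = -1737 - (64 - 292) = -1737 - 1*(-228) = -1737 + 228 = -1509)
c(k) = -4/9 (c(k) = -⅑*4 = -4/9)
1/(y(c(-6), -20) + H) = 1/(4*(-4/9) - 1509) = 1/(-16/9 - 1509) = 1/(-13597/9) = -9/13597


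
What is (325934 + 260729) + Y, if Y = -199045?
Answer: 387618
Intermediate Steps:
(325934 + 260729) + Y = (325934 + 260729) - 199045 = 586663 - 199045 = 387618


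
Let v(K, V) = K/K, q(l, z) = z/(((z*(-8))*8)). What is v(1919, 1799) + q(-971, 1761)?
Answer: 63/64 ≈ 0.98438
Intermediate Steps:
q(l, z) = -1/64 (q(l, z) = z/((-8*z*8)) = z/((-64*z)) = z*(-1/(64*z)) = -1/64)
v(K, V) = 1
v(1919, 1799) + q(-971, 1761) = 1 - 1/64 = 63/64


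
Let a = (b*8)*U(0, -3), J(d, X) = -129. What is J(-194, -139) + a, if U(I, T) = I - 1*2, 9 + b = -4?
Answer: 79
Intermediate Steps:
b = -13 (b = -9 - 4 = -13)
U(I, T) = -2 + I (U(I, T) = I - 2 = -2 + I)
a = 208 (a = (-13*8)*(-2 + 0) = -104*(-2) = 208)
J(-194, -139) + a = -129 + 208 = 79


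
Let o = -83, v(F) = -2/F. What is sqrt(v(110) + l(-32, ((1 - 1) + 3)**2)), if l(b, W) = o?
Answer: I*sqrt(251130)/55 ≈ 9.1114*I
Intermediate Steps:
l(b, W) = -83
sqrt(v(110) + l(-32, ((1 - 1) + 3)**2)) = sqrt(-2/110 - 83) = sqrt(-2*1/110 - 83) = sqrt(-1/55 - 83) = sqrt(-4566/55) = I*sqrt(251130)/55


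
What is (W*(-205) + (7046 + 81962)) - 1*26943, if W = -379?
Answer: 139760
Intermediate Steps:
(W*(-205) + (7046 + 81962)) - 1*26943 = (-379*(-205) + (7046 + 81962)) - 1*26943 = (77695 + 89008) - 26943 = 166703 - 26943 = 139760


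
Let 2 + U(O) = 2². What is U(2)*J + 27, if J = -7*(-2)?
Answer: 55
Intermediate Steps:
J = 14
U(O) = 2 (U(O) = -2 + 2² = -2 + 4 = 2)
U(2)*J + 27 = 2*14 + 27 = 28 + 27 = 55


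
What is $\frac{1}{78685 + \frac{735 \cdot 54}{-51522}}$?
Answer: $\frac{8587}{675661480} \approx 1.2709 \cdot 10^{-5}$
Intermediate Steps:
$\frac{1}{78685 + \frac{735 \cdot 54}{-51522}} = \frac{1}{78685 + 39690 \left(- \frac{1}{51522}\right)} = \frac{1}{78685 - \frac{6615}{8587}} = \frac{1}{\frac{675661480}{8587}} = \frac{8587}{675661480}$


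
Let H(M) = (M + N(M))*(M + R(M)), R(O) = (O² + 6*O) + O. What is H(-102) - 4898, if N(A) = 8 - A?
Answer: 71806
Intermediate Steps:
R(O) = O² + 7*O
H(M) = 8*M + 8*M*(7 + M) (H(M) = (M + (8 - M))*(M + M*(7 + M)) = 8*(M + M*(7 + M)) = 8*M + 8*M*(7 + M))
H(-102) - 4898 = 8*(-102)*(8 - 102) - 4898 = 8*(-102)*(-94) - 4898 = 76704 - 4898 = 71806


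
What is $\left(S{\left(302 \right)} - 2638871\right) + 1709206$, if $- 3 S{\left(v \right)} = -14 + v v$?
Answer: $- \frac{2880185}{3} \approx -9.6006 \cdot 10^{5}$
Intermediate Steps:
$S{\left(v \right)} = \frac{14}{3} - \frac{v^{2}}{3}$ ($S{\left(v \right)} = - \frac{-14 + v v}{3} = - \frac{-14 + v^{2}}{3} = \frac{14}{3} - \frac{v^{2}}{3}$)
$\left(S{\left(302 \right)} - 2638871\right) + 1709206 = \left(\left(\frac{14}{3} - \frac{302^{2}}{3}\right) - 2638871\right) + 1709206 = \left(\left(\frac{14}{3} - \frac{91204}{3}\right) - 2638871\right) + 1709206 = \left(- \frac{91190}{3} - 2638871\right) + 1709206 = - \frac{8007803}{3} + 1709206 = - \frac{2880185}{3}$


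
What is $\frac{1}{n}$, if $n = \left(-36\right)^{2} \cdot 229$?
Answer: $\frac{1}{296784} \approx 3.3695 \cdot 10^{-6}$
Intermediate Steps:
$n = 296784$ ($n = 1296 \cdot 229 = 296784$)
$\frac{1}{n} = \frac{1}{296784}$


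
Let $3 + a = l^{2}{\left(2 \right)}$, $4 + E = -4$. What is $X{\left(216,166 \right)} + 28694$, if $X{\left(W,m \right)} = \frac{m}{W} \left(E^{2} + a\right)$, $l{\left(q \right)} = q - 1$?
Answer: $\frac{1552049}{54} \approx 28742.0$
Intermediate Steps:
$l{\left(q \right)} = -1 + q$
$E = -8$ ($E = -4 - 4 = -8$)
$a = -2$ ($a = -3 + \left(-1 + 2\right)^{2} = -3 + 1^{2} = -3 + 1 = -2$)
$X{\left(W,m \right)} = \frac{62 m}{W}$ ($X{\left(W,m \right)} = \frac{m}{W} \left(\left(-8\right)^{2} - 2\right) = \frac{m}{W} \left(64 - 2\right) = \frac{m}{W} 62 = \frac{62 m}{W}$)
$X{\left(216,166 \right)} + 28694 = 62 \cdot 166 \cdot \frac{1}{216} + 28694 = \frac{2573}{54} + 28694 = \frac{1552049}{54}$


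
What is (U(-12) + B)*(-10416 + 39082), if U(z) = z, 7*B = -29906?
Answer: -859693340/7 ≈ -1.2281e+8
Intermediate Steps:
B = -29906/7 (B = (⅐)*(-29906) = -29906/7 ≈ -4272.3)
(U(-12) + B)*(-10416 + 39082) = (-12 - 29906/7)*(-10416 + 39082) = -29990/7*28666 = -859693340/7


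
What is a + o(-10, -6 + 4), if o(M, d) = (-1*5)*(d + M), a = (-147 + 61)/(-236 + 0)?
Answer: 7123/118 ≈ 60.364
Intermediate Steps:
a = 43/118 (a = -86/(-236) = -86*(-1/236) = 43/118 ≈ 0.36441)
o(M, d) = -5*M - 5*d (o(M, d) = -5*(M + d) = -5*M - 5*d)
a + o(-10, -6 + 4) = 43/118 + (-5*(-10) - 5*(-6 + 4)) = 43/118 + (50 - 5*(-2)) = 43/118 + (50 + 10) = 43/118 + 60 = 7123/118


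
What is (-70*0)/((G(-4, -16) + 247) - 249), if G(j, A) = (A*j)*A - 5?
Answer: 0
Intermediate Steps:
G(j, A) = -5 + j*A² (G(j, A) = j*A² - 5 = -5 + j*A²)
(-70*0)/((G(-4, -16) + 247) - 249) = (-70*0)/(((-5 - 4*(-16)²) + 247) - 249) = 0/(((-5 - 4*256) + 247) - 249) = 0/(((-5 - 1024) + 247) - 249) = 0/((-1029 + 247) - 249) = 0/(-782 - 249) = 0/(-1031) = 0*(-1/1031) = 0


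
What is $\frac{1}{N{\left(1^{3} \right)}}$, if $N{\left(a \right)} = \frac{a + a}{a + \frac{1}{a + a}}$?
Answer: $\frac{3}{4} \approx 0.75$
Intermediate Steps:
$N{\left(a \right)} = \frac{2 a}{a + \frac{1}{2 a}}$
$\frac{1}{N{\left(1^{3} \right)}} = \frac{1}{4 \left(1^{3}\right)^{2} \frac{1}{1 + 2 \left(1^{3}\right)^{2}}} = \frac{1}{4 \cdot 1^{2} \frac{1}{1 + 2 \cdot 1^{2}}} = \frac{1}{4 \cdot 1 \frac{1}{1 + 2 \cdot 1}} = \frac{1}{4 \cdot 1 \frac{1}{1 + 2}} = \frac{1}{4 \cdot 1 \cdot \frac{1}{3}} = \frac{1}{\frac{4}{3}} = \frac{3}{4}$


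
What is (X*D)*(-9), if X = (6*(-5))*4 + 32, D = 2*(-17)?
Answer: -26928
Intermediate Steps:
D = -34
X = -88 (X = -30*4 + 32 = -120 + 32 = -88)
(X*D)*(-9) = -88*(-34)*(-9) = 2992*(-9) = -26928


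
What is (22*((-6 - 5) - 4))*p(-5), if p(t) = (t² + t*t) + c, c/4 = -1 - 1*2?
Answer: -12540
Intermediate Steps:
c = -12 (c = 4*(-1 - 1*2) = 4*(-1 - 2) = 4*(-3) = -12)
p(t) = -12 + 2*t² (p(t) = (t² + t*t) - 12 = (t² + t²) - 12 = 2*t² - 12 = -12 + 2*t²)
(22*((-6 - 5) - 4))*p(-5) = (22*((-6 - 5) - 4))*(-12 + 2*(-5)²) = (22*(-11 - 4))*(-12 + 2*25) = (22*(-15))*(-12 + 50) = -330*38 = -12540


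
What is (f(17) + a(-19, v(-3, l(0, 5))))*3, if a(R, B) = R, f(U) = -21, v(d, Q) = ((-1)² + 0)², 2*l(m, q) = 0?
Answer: -120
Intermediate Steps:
l(m, q) = 0 (l(m, q) = (½)*0 = 0)
v(d, Q) = 1 (v(d, Q) = (1 + 0)² = 1² = 1)
(f(17) + a(-19, v(-3, l(0, 5))))*3 = (-21 - 19)*3 = -40*3 = -120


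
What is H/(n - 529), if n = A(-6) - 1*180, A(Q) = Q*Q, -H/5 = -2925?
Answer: -14625/673 ≈ -21.731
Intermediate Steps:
H = 14625 (H = -5*(-2925) = 14625)
A(Q) = Q**2
n = -144 (n = (-6)**2 - 1*180 = 36 - 180 = -144)
H/(n - 529) = 14625/(-144 - 529) = 14625/(-673) = 14625*(-1/673) = -14625/673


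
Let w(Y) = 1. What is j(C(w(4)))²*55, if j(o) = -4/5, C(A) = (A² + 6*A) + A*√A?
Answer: 176/5 ≈ 35.200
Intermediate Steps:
C(A) = A² + A^(3/2) + 6*A (C(A) = (A² + 6*A) + A^(3/2) = A² + A^(3/2) + 6*A)
j(o) = -⅘ (j(o) = -4*⅕ = -⅘)
j(C(w(4)))²*55 = (-⅘)²*55 = (16/25)*55 = 176/5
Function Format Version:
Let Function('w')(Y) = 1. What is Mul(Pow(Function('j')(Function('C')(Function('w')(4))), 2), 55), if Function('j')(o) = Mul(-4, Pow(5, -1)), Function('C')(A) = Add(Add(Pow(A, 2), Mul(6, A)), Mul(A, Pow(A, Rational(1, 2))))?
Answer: Rational(176, 5) ≈ 35.200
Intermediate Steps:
Function('C')(A) = Add(Pow(A, 2), Pow(A, Rational(3, 2)), Mul(6, A)) (Function('C')(A) = Add(Add(Pow(A, 2), Mul(6, A)), Pow(A, Rational(3, 2))) = Add(Pow(A, 2), Pow(A, Rational(3, 2)), Mul(6, A)))
Function('j')(o) = Rational(-4, 5) (Function('j')(o) = Mul(-4, Rational(1, 5)) = Rational(-4, 5))
Mul(Pow(Function('j')(Function('C')(Function('w')(4))), 2), 55) = Mul(Pow(Rational(-4, 5), 2), 55) = Mul(Rational(16, 25), 55) = Rational(176, 5)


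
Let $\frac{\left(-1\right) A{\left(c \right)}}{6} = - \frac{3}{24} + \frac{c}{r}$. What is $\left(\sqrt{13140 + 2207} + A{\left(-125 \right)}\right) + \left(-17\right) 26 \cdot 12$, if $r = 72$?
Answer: $- \frac{31757}{6} + \sqrt{15347} \approx -5169.0$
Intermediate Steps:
$A{\left(c \right)} = \frac{3}{4} - \frac{c}{12}$ ($A{\left(c \right)} = - 6 \left(- \frac{3}{24} + \frac{c}{72}\right) = - 6 \left(\left(-3\right) \frac{1}{24} + c \frac{1}{72}\right) = - 6 \left(- \frac{1}{8} + \frac{c}{72}\right) = \frac{3}{4} - \frac{c}{12}$)
$\left(\sqrt{13140 + 2207} + A{\left(-125 \right)}\right) + \left(-17\right) 26 \cdot 12 = \left(\sqrt{13140 + 2207} + \left(\frac{3}{4} - - \frac{125}{12}\right)\right) + \left(-17\right) 26 \cdot 12 = \left(\sqrt{15347} + \left(\frac{3}{4} + \frac{125}{12}\right)\right) - 5304 = \left(\sqrt{15347} + \frac{67}{6}\right) - 5304 = \left(\frac{67}{6} + \sqrt{15347}\right) - 5304 = - \frac{31757}{6} + \sqrt{15347}$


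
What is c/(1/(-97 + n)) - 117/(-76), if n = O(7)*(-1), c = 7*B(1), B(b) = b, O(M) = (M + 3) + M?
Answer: -60531/76 ≈ -796.46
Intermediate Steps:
O(M) = 3 + 2*M (O(M) = (3 + M) + M = 3 + 2*M)
c = 7 (c = 7*1 = 7)
n = -17 (n = (3 + 2*7)*(-1) = (3 + 14)*(-1) = 17*(-1) = -17)
c/(1/(-97 + n)) - 117/(-76) = 7/(1/(-97 - 17)) - 117/(-76) = 7/(1/(-114)) - 117*(-1/76) = 7/(-1/114) + 117/76 = 7*(-114) + 117/76 = -798 + 117/76 = -60531/76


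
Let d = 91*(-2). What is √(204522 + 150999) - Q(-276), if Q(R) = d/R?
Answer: -91/138 + √355521 ≈ 595.60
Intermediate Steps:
d = -182
Q(R) = -182/R
√(204522 + 150999) - Q(-276) = √(204522 + 150999) - (-182)/(-276) = √355521 - (-182)*(-1)/276 = √355521 - 1*91/138 = √355521 - 91/138 = -91/138 + √355521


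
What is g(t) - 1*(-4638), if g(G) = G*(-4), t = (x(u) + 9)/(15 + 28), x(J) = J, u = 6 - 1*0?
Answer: 199374/43 ≈ 4636.6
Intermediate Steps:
u = 6 (u = 6 + 0 = 6)
t = 15/43 (t = (6 + 9)/(15 + 28) = 15/43 ≈ 0.34884)
g(G) = -4*G
g(t) - 1*(-4638) = -4*15/43 - 1*(-4638) = -60/43 + 4638 = 199374/43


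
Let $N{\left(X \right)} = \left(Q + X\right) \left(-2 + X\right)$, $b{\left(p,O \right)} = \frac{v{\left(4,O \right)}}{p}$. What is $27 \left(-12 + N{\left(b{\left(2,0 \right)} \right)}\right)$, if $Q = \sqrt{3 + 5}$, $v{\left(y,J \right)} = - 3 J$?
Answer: $-324 - 108 \sqrt{2} \approx -476.73$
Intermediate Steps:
$Q = 2 \sqrt{2}$ ($Q = \sqrt{8} = 2 \sqrt{2} \approx 2.8284$)
$b{\left(p,O \right)} = - \frac{3 O}{p}$ ($b{\left(p,O \right)} = \frac{\left(-3\right) O}{p} = - \frac{3 O}{p}$)
$N{\left(X \right)} = \left(-2 + X\right) \left(X + 2 \sqrt{2}\right)$ ($N{\left(X \right)} = \left(2 \sqrt{2} + X\right) \left(-2 + X\right) = \left(X + 2 \sqrt{2}\right) \left(-2 + X\right) = \left(-2 + X\right) \left(X + 2 \sqrt{2}\right)$)
$27 \left(-12 + N{\left(b{\left(2,0 \right)} \right)}\right) = 27 \left(-12 + \left(\left(\left(-3\right) 0 \cdot \frac{1}{2}\right)^{2} - 4 \sqrt{2} - 2 \left(\left(-3\right) 0 \cdot \frac{1}{2}\right) + 2 \left(\left(-3\right) 0 \cdot \frac{1}{2}\right) \sqrt{2}\right)\right) = 27 \left(-12 + \left(0^{2} - 4 \sqrt{2} - 0 + 2 \cdot 0 \sqrt{2}\right)\right) = 27 \left(-12 + \left(0 - 4 \sqrt{2} + 0 + 0\right)\right) = 27 \left(-12 - 4 \sqrt{2}\right) = -324 - 108 \sqrt{2}$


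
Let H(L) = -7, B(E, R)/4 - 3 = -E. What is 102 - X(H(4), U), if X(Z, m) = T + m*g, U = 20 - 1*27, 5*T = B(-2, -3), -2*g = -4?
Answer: 112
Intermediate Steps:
B(E, R) = 12 - 4*E (B(E, R) = 12 + 4*(-E) = 12 - 4*E)
g = 2 (g = -½*(-4) = 2)
T = 4 (T = (12 - 4*(-2))/5 = (12 + 8)/5 = (⅕)*20 = 4)
U = -7 (U = 20 - 27 = -7)
X(Z, m) = 4 + 2*m (X(Z, m) = 4 + m*2 = 4 + 2*m)
102 - X(H(4), U) = 102 - (4 + 2*(-7)) = 102 - (4 - 14) = 102 - 1*(-10) = 102 + 10 = 112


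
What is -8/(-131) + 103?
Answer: 13501/131 ≈ 103.06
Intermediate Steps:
-8/(-131) + 103 = -8*(-1/131) + 103 = 8/131 + 103 = 13501/131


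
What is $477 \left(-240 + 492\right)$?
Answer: $120204$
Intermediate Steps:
$477 \left(-240 + 492\right) = 477 \cdot 252 = 120204$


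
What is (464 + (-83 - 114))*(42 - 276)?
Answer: -62478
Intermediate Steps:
(464 + (-83 - 114))*(42 - 276) = (464 - 197)*(-234) = 267*(-234) = -62478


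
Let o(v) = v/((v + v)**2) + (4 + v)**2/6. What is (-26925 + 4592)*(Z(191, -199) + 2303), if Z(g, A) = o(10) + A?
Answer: -5726248199/120 ≈ -4.7719e+7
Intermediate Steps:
o(v) = 1/(4*v) + (4 + v)**2/6 (o(v) = v/((2*v)**2) + (4 + v)**2*(1/6) = v/((4*v**2)) + (4 + v)**2/6 = v*(1/(4*v**2)) + (4 + v)**2/6 = 1/(4*v) + (4 + v)**2/6)
Z(g, A) = 3923/120 + A (Z(g, A) = ((1/4)/10 + (4 + 10)**2/6) + A = ((1/4)*(1/10) + (1/6)*14**2) + A = (1/40 + (1/6)*196) + A = (1/40 + 98/3) + A = 3923/120 + A)
(-26925 + 4592)*(Z(191, -199) + 2303) = (-26925 + 4592)*((3923/120 - 199) + 2303) = -22333*(-19957/120 + 2303) = -22333*256403/120 = -5726248199/120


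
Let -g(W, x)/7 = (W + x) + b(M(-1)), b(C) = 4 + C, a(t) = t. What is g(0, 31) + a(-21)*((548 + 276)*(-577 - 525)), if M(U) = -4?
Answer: 19068791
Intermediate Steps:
g(W, x) = -7*W - 7*x (g(W, x) = -7*((W + x) + (4 - 4)) = -7*((W + x) + 0) = -7*(W + x) = -7*W - 7*x)
g(0, 31) + a(-21)*((548 + 276)*(-577 - 525)) = (-7*0 - 7*31) - 21*(548 + 276)*(-577 - 525) = (0 - 217) - 17304*(-1102) = -217 - 21*(-908048) = -217 + 19069008 = 19068791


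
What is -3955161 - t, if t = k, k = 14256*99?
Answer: -5366505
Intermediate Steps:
k = 1411344
t = 1411344
-3955161 - t = -3955161 - 1*1411344 = -3955161 - 1411344 = -5366505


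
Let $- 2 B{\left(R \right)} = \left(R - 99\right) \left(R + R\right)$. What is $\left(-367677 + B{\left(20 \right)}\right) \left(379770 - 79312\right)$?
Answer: $-109996772426$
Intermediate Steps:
$B{\left(R \right)} = - R \left(-99 + R\right)$ ($B{\left(R \right)} = - \frac{\left(R - 99\right) \left(R + R\right)}{2} = - \frac{\left(-99 + R\right) 2 R}{2} = - \frac{2 R \left(-99 + R\right)}{2} = - R \left(-99 + R\right)$)
$\left(-367677 + B{\left(20 \right)}\right) \left(379770 - 79312\right) = \left(-367677 + 20 \left(99 - 20\right)\right) \left(379770 - 79312\right) = \left(-367677 + 20 \left(99 - 20\right)\right) 300458 = \left(-367677 + 20 \cdot 79\right) 300458 = \left(-367677 + 1580\right) 300458 = \left(-366097\right) 300458 = -109996772426$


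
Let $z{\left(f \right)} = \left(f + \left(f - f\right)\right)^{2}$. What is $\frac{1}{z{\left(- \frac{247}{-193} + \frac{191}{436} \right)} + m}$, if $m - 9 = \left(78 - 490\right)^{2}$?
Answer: $\frac{7080885904}{1202022521009737} \approx 5.8908 \cdot 10^{-6}$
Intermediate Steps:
$z{\left(f \right)} = f^{2}$ ($z{\left(f \right)} = \left(f + 0\right)^{2} = f^{2}$)
$m = 169753$ ($m = 9 + \left(78 - 490\right)^{2} = 9 + \left(-412\right)^{2} = 9 + 169744 = 169753$)
$\frac{1}{z{\left(- \frac{247}{-193} + \frac{191}{436} \right)} + m} = \frac{1}{\left(- \frac{247}{-193} + \frac{191}{436}\right)^{2} + 169753} = \frac{1}{\left(\left(-247\right) \left(- \frac{1}{193}\right) + 191 \cdot \frac{1}{436}\right)^{2} + 169753} = \frac{1}{\left(\frac{247}{193} + \frac{191}{436}\right)^{2} + 169753} = \frac{1}{\left(\frac{144555}{84148}\right)^{2} + 169753} = \frac{1}{\frac{20896148025}{7080885904} + 169753} = \frac{1}{\frac{1202022521009737}{7080885904}} = \frac{7080885904}{1202022521009737}$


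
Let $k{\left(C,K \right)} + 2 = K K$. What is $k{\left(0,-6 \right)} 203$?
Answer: $6902$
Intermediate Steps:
$k{\left(C,K \right)} = -2 + K^{2}$ ($k{\left(C,K \right)} = -2 + K K = -2 + K^{2}$)
$k{\left(0,-6 \right)} 203 = \left(-2 + \left(-6\right)^{2}\right) 203 = \left(-2 + 36\right) 203 = 34 \cdot 203 = 6902$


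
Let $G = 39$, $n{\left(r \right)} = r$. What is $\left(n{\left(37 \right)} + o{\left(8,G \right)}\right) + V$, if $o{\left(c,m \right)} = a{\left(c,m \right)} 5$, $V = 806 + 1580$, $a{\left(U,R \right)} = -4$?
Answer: $2403$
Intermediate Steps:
$V = 2386$
$o{\left(c,m \right)} = -20$ ($o{\left(c,m \right)} = \left(-4\right) 5 = -20$)
$\left(n{\left(37 \right)} + o{\left(8,G \right)}\right) + V = \left(37 - 20\right) + 2386 = 17 + 2386 = 2403$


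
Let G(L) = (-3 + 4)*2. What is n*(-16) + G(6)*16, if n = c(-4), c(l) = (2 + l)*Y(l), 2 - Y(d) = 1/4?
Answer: 88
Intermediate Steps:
Y(d) = 7/4 (Y(d) = 2 - 1/4 = 7/4)
c(l) = 7/2 + 7*l/4 (c(l) = (2 + l)*(7/4) = 7/2 + 7*l/4)
G(L) = 2 (G(L) = 1*2 = 2)
n = -7/2 (n = 7/2 + (7/4)*(-4) = 7/2 - 7 = -7/2 ≈ -3.5000)
n*(-16) + G(6)*16 = -7/2*(-16) + 2*16 = 56 + 32 = 88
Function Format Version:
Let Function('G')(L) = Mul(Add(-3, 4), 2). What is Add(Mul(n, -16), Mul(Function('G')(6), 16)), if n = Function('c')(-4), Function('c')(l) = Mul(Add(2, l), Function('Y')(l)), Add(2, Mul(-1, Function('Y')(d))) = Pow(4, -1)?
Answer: 88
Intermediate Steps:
Function('Y')(d) = Rational(7, 4) (Function('Y')(d) = Add(2, Mul(-1, Pow(4, -1))) = Add(2, Mul(-1, Rational(1, 4))) = Add(2, Rational(-1, 4)) = Rational(7, 4))
Function('c')(l) = Add(Rational(7, 2), Mul(Rational(7, 4), l)) (Function('c')(l) = Mul(Add(2, l), Rational(7, 4)) = Add(Rational(7, 2), Mul(Rational(7, 4), l)))
Function('G')(L) = 2 (Function('G')(L) = Mul(1, 2) = 2)
n = Rational(-7, 2) (n = Add(Rational(7, 2), Mul(Rational(7, 4), -4)) = Add(Rational(7, 2), -7) = Rational(-7, 2) ≈ -3.5000)
Add(Mul(n, -16), Mul(Function('G')(6), 16)) = Add(Mul(Rational(-7, 2), -16), Mul(2, 16)) = Add(56, 32) = 88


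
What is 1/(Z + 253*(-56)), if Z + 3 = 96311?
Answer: 1/82140 ≈ 1.2174e-5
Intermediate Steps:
Z = 96308 (Z = -3 + 96311 = 96308)
1/(Z + 253*(-56)) = 1/(96308 + 253*(-56)) = 1/(96308 - 14168) = 1/82140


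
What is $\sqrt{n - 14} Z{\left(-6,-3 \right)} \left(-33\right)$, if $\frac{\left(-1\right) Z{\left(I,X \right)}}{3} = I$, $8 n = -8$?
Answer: $- 594 i \sqrt{15} \approx - 2300.6 i$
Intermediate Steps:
$n = -1$ ($n = \frac{1}{8} \left(-8\right) = -1$)
$Z{\left(I,X \right)} = - 3 I$
$\sqrt{n - 14} Z{\left(-6,-3 \right)} \left(-33\right) = \sqrt{-1 - 14} \left(\left(-3\right) \left(-6\right)\right) \left(-33\right) = \sqrt{-15} \cdot 18 \left(-33\right) = i \sqrt{15} \cdot 18 \left(-33\right) = 18 i \sqrt{15} \left(-33\right) = - 594 i \sqrt{15}$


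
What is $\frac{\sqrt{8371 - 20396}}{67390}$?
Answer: $\frac{i \sqrt{481}}{13478} \approx 0.0016272 i$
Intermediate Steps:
$\frac{\sqrt{8371 - 20396}}{67390} = \sqrt{-12025} \cdot \frac{1}{67390} = 5 i \sqrt{481} \cdot \frac{1}{67390} = \frac{i \sqrt{481}}{13478}$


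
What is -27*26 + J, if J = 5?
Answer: -697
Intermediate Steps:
-27*26 + J = -27*26 + 5 = -702 + 5 = -697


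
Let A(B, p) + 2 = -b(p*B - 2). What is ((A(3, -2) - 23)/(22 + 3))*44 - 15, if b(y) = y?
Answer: -1123/25 ≈ -44.920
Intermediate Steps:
A(B, p) = -B*p (A(B, p) = -2 - (p*B - 2) = -2 - (B*p - 2) = -2 - (-2 + B*p) = -2 + (2 - B*p) = -B*p)
((A(3, -2) - 23)/(22 + 3))*44 - 15 = ((-1*3*(-2) - 23)/(22 + 3))*44 - 15 = ((6 - 23)/25)*44 - 15 = -17*1/25*44 - 15 = -17/25*44 - 15 = -748/25 - 15 = -1123/25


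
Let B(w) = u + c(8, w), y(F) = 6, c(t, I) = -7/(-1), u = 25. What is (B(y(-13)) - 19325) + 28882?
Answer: 9589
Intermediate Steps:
c(t, I) = 7 (c(t, I) = -7*(-1) = 7)
B(w) = 32 (B(w) = 25 + 7 = 32)
(B(y(-13)) - 19325) + 28882 = (32 - 19325) + 28882 = -19293 + 28882 = 9589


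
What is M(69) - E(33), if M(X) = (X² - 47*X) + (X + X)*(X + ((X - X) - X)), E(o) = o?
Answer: 1485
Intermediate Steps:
M(X) = X² - 47*X (M(X) = (X² - 47*X) + (2*X)*(X + (0 - X)) = (X² - 47*X) + (2*X)*(X - X) = (X² - 47*X) + (2*X)*0 = (X² - 47*X) + 0 = X² - 47*X)
M(69) - E(33) = 69*(-47 + 69) - 1*33 = 69*22 - 33 = 1518 - 33 = 1485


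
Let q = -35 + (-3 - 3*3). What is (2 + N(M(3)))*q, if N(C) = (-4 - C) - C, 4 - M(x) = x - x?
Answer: 470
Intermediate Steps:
M(x) = 4 (M(x) = 4 - (x - x) = 4 - 1*0 = 4 + 0 = 4)
N(C) = -4 - 2*C
q = -47 (q = -35 + (-3 - 9) = -35 - 12 = -47)
(2 + N(M(3)))*q = (2 + (-4 - 2*4))*(-47) = (2 + (-4 - 8))*(-47) = (2 - 12)*(-47) = -10*(-47) = 470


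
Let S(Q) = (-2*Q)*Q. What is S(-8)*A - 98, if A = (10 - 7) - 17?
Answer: 1694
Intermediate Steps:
A = -14 (A = 3 - 17 = -14)
S(Q) = -2*Q**2
S(-8)*A - 98 = -2*(-8)**2*(-14) - 98 = -2*64*(-14) - 98 = -128*(-14) - 98 = 1792 - 98 = 1694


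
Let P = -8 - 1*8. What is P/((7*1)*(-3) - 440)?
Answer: 16/461 ≈ 0.034707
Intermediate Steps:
P = -16 (P = -8 - 8 = -16)
P/((7*1)*(-3) - 440) = -16/((7*1)*(-3) - 440) = -16/(7*(-3) - 440) = -16/(-21 - 440) = -16/(-461) = -16*(-1/461) = 16/461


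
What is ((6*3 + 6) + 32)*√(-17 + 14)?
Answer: 56*I*√3 ≈ 96.995*I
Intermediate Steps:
((6*3 + 6) + 32)*√(-17 + 14) = ((18 + 6) + 32)*√(-3) = (24 + 32)*(I*√3) = 56*(I*√3) = 56*I*√3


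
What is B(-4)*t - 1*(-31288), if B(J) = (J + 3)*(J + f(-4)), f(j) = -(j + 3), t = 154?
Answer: 31750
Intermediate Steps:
f(j) = -3 - j (f(j) = -(3 + j) = -3 - j)
B(J) = (1 + J)*(3 + J) (B(J) = (J + 3)*(J + (-3 - 1*(-4))) = (3 + J)*(J + (-3 + 4)) = (3 + J)*(J + 1) = (3 + J)*(1 + J) = (1 + J)*(3 + J))
B(-4)*t - 1*(-31288) = (3 + (-4)² + 4*(-4))*154 - 1*(-31288) = (3 + 16 - 16)*154 + 31288 = 3*154 + 31288 = 462 + 31288 = 31750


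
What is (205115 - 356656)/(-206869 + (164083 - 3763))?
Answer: 151541/46549 ≈ 3.2555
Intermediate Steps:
(205115 - 356656)/(-206869 + (164083 - 3763)) = -151541/(-206869 + 160320) = -151541/(-46549) = -151541*(-1/46549) = 151541/46549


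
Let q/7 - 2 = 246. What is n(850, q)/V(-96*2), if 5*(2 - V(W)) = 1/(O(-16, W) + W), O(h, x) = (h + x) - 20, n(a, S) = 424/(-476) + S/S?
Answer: 3900/71417 ≈ 0.054609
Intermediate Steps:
q = 1736 (q = 14 + 7*246 = 14 + 1722 = 1736)
n(a, S) = 13/119 (n(a, S) = 424*(-1/476) + 1 = -106/119 + 1 = 13/119)
O(h, x) = -20 + h + x
V(W) = 2 - 1/(5*(-36 + 2*W)) (V(W) = 2 - 1/(5*((-20 - 16 + W) + W)) = 2 - 1/(5*((-36 + W) + W)) = 2 - 1/(5*(-36 + 2*W)))
n(850, q)/V(-96*2) = 13/(119*(((-361 + 20*(-96*2))/(10*(-18 - 96*2))))) = 13/(119*(((-361 + 20*(-192))/(10*(-18 - 192))))) = 13/(119*(((1/10)*(-361 - 3840)/(-210)))) = 13/(119*(((1/10)*(-1/210)*(-4201)))) = 13/(119*(4201/2100)) = (13/119)*(2100/4201) = 3900/71417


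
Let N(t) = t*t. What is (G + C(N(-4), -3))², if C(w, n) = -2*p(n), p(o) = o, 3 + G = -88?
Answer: 7225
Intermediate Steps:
N(t) = t²
G = -91 (G = -3 - 88 = -91)
C(w, n) = -2*n
(G + C(N(-4), -3))² = (-91 - 2*(-3))² = (-91 + 6)² = (-85)² = 7225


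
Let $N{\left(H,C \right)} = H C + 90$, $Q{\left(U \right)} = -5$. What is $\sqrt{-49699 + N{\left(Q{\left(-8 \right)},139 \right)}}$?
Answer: $8 i \sqrt{786} \approx 224.29 i$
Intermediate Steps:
$N{\left(H,C \right)} = 90 + C H$ ($N{\left(H,C \right)} = C H + 90 = 90 + C H$)
$\sqrt{-49699 + N{\left(Q{\left(-8 \right)},139 \right)}} = \sqrt{-49699 + \left(90 + 139 \left(-5\right)\right)} = \sqrt{-49699 + \left(90 - 695\right)} = \sqrt{-49699 - 605} = \sqrt{-50304} = 8 i \sqrt{786}$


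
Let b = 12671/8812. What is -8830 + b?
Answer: -77797289/8812 ≈ -8828.6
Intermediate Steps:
b = 12671/8812 (b = 12671*(1/8812) = 12671/8812 ≈ 1.4379)
-8830 + b = -8830 + 12671/8812 = -77797289/8812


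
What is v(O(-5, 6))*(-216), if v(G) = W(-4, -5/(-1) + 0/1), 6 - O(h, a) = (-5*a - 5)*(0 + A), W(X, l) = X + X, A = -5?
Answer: 1728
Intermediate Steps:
W(X, l) = 2*X
O(h, a) = -19 - 25*a (O(h, a) = 6 - (-5*a - 5)*(0 - 5) = 6 - (-5 - 5*a)*(-5) = 6 - (25 + 25*a) = 6 + (-25 - 25*a) = -19 - 25*a)
v(G) = -8 (v(G) = 2*(-4) = -8)
v(O(-5, 6))*(-216) = -8*(-216) = 1728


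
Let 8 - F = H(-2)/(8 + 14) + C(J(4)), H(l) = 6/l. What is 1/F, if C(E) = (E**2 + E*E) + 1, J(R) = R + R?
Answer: -22/2659 ≈ -0.0082738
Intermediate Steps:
J(R) = 2*R
C(E) = 1 + 2*E**2 (C(E) = (E**2 + E**2) + 1 = 2*E**2 + 1 = 1 + 2*E**2)
F = -2659/22 (F = 8 - ((6/(-2))/(8 + 14) + (1 + 2*(2*4)**2)) = 8 - ((6*(-1/2))/22 + (1 + 2*8**2)) = 8 - (-3*1/22 + (1 + 2*64)) = 8 - (-3/22 + (1 + 128)) = 8 - (-3/22 + 129) = 8 - 1*2835/22 = 8 - 2835/22 = -2659/22 ≈ -120.86)
1/F = 1/(-2659/22) = -22/2659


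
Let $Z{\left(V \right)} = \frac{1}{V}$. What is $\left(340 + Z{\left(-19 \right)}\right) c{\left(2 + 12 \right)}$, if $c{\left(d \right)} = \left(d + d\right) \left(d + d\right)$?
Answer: $\frac{5063856}{19} \approx 2.6652 \cdot 10^{5}$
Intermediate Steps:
$c{\left(d \right)} = 4 d^{2}$ ($c{\left(d \right)} = 2 d 2 d = 4 d^{2}$)
$\left(340 + Z{\left(-19 \right)}\right) c{\left(2 + 12 \right)} = \left(340 + \frac{1}{-19}\right) 4 \left(2 + 12\right)^{2} = \left(340 - \frac{1}{19}\right) 4 \cdot 14^{2} = \frac{6459 \cdot 4 \cdot 196}{19} = \frac{6459}{19} \cdot 784 = \frac{5063856}{19}$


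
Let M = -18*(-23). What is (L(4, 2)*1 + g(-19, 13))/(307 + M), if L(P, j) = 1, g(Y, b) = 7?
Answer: 8/721 ≈ 0.011096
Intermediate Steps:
M = 414
(L(4, 2)*1 + g(-19, 13))/(307 + M) = (1*1 + 7)/(307 + 414) = (1 + 7)/721 = 8*(1/721) = 8/721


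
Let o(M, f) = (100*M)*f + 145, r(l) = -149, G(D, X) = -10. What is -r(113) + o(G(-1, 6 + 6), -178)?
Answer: 178294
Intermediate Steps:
o(M, f) = 145 + 100*M*f (o(M, f) = 100*M*f + 145 = 145 + 100*M*f)
-r(113) + o(G(-1, 6 + 6), -178) = -1*(-149) + (145 + 100*(-10)*(-178)) = 149 + (145 + 178000) = 149 + 178145 = 178294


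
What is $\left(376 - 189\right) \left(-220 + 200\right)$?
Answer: $-3740$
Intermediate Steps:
$\left(376 - 189\right) \left(-220 + 200\right) = 187 \left(-20\right) = -3740$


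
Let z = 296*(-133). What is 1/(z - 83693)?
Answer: -1/123061 ≈ -8.1261e-6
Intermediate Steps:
z = -39368
1/(z - 83693) = 1/(-39368 - 83693) = 1/(-123061) = -1/123061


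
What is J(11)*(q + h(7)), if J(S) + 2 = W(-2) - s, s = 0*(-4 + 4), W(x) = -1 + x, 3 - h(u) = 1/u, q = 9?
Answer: -415/7 ≈ -59.286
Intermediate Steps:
h(u) = 3 - 1/u
s = 0 (s = 0*0 = 0)
J(S) = -5 (J(S) = -2 + ((-1 - 2) - 1*0) = -2 + (-3 + 0) = -2 - 3 = -5)
J(11)*(q + h(7)) = -5*(9 + (3 - 1/7)) = -5*(9 + 20/7) = -5*83/7 = -415/7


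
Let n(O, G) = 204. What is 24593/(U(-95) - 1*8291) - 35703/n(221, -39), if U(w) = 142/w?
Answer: -9534323867/53569516 ≈ -177.98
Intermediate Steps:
24593/(U(-95) - 1*8291) - 35703/n(221, -39) = 24593/(142/(-95) - 1*8291) - 35703/204 = 24593/(142*(-1/95) - 8291) - 35703*1/204 = 24593/(-142/95 - 8291) - 11901/68 = 24593/(-787787/95) - 11901/68 = 24593*(-95/787787) - 11901/68 = -2336335/787787 - 11901/68 = -9534323867/53569516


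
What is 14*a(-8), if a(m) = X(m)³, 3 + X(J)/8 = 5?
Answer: 57344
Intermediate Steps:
X(J) = 16 (X(J) = -24 + 8*5 = -24 + 40 = 16)
a(m) = 4096 (a(m) = 16³ = 4096)
14*a(-8) = 14*4096 = 57344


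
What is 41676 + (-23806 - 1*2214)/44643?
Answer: 1860515648/44643 ≈ 41675.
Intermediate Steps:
41676 + (-23806 - 1*2214)/44643 = 41676 + (-23806 - 2214)*(1/44643) = 41676 - 26020*1/44643 = 41676 - 26020/44643 = 1860515648/44643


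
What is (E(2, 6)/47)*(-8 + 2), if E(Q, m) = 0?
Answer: 0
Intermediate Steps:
(E(2, 6)/47)*(-8 + 2) = (0/47)*(-8 + 2) = (0*(1/47))*(-6) = 0*(-6) = 0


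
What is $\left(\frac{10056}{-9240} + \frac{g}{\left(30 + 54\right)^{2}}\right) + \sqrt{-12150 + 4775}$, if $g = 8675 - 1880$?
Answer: $- \frac{5403}{43120} + 5 i \sqrt{295} \approx -0.1253 + 85.878 i$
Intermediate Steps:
$g = 6795$
$\left(\frac{10056}{-9240} + \frac{g}{\left(30 + 54\right)^{2}}\right) + \sqrt{-12150 + 4775} = \left(\frac{10056}{-9240} + \frac{6795}{\left(30 + 54\right)^{2}}\right) + \sqrt{-12150 + 4775} = \left(10056 \left(- \frac{1}{9240}\right) + \frac{6795}{84^{2}}\right) + \sqrt{-7375} = \left(- \frac{419}{385} + \frac{6795}{7056}\right) + 5 i \sqrt{295} = \left(- \frac{419}{385} + 6795 \cdot \frac{1}{7056}\right) + 5 i \sqrt{295} = \left(- \frac{419}{385} + \frac{755}{784}\right) + 5 i \sqrt{295} = - \frac{5403}{43120} + 5 i \sqrt{295}$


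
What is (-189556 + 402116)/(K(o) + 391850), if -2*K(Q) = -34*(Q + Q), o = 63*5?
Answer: 2657/5032 ≈ 0.52802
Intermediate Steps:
o = 315
K(Q) = 34*Q (K(Q) = -(-17)*(Q + Q) = -(-17)*2*Q = -(-34)*Q = 34*Q)
(-189556 + 402116)/(K(o) + 391850) = (-189556 + 402116)/(34*315 + 391850) = 212560/(10710 + 391850) = 212560/402560 = 212560*(1/402560) = 2657/5032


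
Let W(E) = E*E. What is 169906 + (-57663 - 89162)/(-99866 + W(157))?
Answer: 12779966427/75217 ≈ 1.6991e+5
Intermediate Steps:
W(E) = E²
169906 + (-57663 - 89162)/(-99866 + W(157)) = 169906 + (-57663 - 89162)/(-99866 + 157²) = 169906 - 146825/(-99866 + 24649) = 169906 - 146825/(-75217) = 169906 - 146825*(-1/75217) = 169906 + 146825/75217 = 12779966427/75217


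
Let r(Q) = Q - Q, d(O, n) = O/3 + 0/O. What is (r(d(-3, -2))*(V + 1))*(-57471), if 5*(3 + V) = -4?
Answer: 0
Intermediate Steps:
d(O, n) = O/3 (d(O, n) = O*(⅓) + 0 = O/3 + 0 = O/3)
V = -19/5 (V = -3 + (⅕)*(-4) = -3 - ⅘ = -19/5 ≈ -3.8000)
r(Q) = 0
(r(d(-3, -2))*(V + 1))*(-57471) = (0*(-19/5 + 1))*(-57471) = (0*(-14/5))*(-57471) = 0*(-57471) = 0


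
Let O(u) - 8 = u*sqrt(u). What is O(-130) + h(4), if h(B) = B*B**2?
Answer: 72 - 130*I*sqrt(130) ≈ 72.0 - 1482.2*I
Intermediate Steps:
h(B) = B**3
O(u) = 8 + u**(3/2) (O(u) = 8 + u*sqrt(u) = 8 + u**(3/2))
O(-130) + h(4) = (8 + (-130)**(3/2)) + 4**3 = (8 - 130*I*sqrt(130)) + 64 = 72 - 130*I*sqrt(130)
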